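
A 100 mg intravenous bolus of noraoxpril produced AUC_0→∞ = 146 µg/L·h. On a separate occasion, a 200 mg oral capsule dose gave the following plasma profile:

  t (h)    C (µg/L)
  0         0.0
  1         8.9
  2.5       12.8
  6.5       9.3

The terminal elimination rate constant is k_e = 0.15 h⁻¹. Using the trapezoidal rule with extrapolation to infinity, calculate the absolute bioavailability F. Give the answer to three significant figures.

F = 0.435

Trapezoidal AUC_0→6.5 (oral capsule):
  [0→1]: (0.0+8.9)/2 × 1 = 4.45
  [1→2.5]: (8.9+12.8)/2 × 1.5 = 16.275
  [2.5→6.5]: (12.8+9.3)/2 × 4 = 44.2
  Sum = 64.925 µg/L·h
Tail: C_last/k_e = 9.3/0.15 = 62.000
AUC_0→∞ (oral capsule) = 64.925 + 62.000 = 126.925 µg/L·h
F = (AUC_ev/D_ev)/(AUC_iv/D_iv) = (126.925/200)/(146/100) = 0.634625/1.46 = 0.4347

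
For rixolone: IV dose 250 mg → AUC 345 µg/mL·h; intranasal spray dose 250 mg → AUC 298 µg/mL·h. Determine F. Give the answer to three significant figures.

F = 0.864

F = (AUC_ev / D_ev) / (AUC_iv / D_iv)
  = (298/250) / (345/250)
  = 1.192 / 1.38 = 0.8638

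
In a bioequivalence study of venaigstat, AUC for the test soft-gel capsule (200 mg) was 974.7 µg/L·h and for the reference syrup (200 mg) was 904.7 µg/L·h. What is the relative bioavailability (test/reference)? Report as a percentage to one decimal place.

F_rel = 107.7%

F_rel = (AUC_test/D_test) / (AUC_ref/D_ref)
      = (974.7/200) / (904.7/200)
      = 4.8735 / 4.5235 = 1.0774 = 107.74%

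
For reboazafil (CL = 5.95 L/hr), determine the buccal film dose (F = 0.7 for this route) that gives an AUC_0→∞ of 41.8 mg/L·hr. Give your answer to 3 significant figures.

Dose = CL × AUC_0→∞ / F
     = 5.95 × 41.8 / 0.7 = 355.3 mg

Dose = 355 mg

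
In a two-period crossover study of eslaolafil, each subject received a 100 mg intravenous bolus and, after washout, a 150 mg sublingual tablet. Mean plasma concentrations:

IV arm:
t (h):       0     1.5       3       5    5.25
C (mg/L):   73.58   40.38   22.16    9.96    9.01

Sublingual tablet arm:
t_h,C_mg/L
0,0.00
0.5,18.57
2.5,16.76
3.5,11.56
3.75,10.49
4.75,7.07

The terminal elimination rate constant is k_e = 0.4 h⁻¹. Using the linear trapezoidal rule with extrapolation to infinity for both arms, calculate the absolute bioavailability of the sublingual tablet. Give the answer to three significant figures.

F = 0.293

Trapezoidal AUC_0→5.25 (IV):
  [0→1.5]: (73.58+40.38)/2 × 1.5 = 85.47
  [1.5→3]: (40.38+22.16)/2 × 1.5 = 46.905
  [3→5]: (22.16+9.96)/2 × 2 = 32.12
  [5→5.25]: (9.96+9.01)/2 × 0.25 = 2.37125
  Sum = 166.86625 mg/L·h
IV tail: 9.01/0.4 = 22.525; AUC_iv,0→∞ = 166.86625 + 22.525 = 189.39125 mg/L·h
Trapezoidal AUC_0→4.75 (sublingual tablet):
  [0→0.5]: (0.00+18.57)/2 × 0.5 = 4.6425
  [0.5→2.5]: (18.57+16.76)/2 × 2 = 35.33
  [2.5→3.5]: (16.76+11.56)/2 × 1 = 14.16
  [3.5→3.75]: (11.56+10.49)/2 × 0.25 = 2.75625
  [3.75→4.75]: (10.49+7.07)/2 × 1 = 8.78
  Sum = 65.66875 mg/L·h
sublingual tablet tail: 7.07/0.4 = 17.675; AUC_ev,0→∞ = 65.66875 + 17.675 = 83.34375 mg/L·h
F = (AUC_ev/D_ev)/(AUC_iv/D_iv) = (83.34375/150)/(189.39125/100) = 0.555625/1.8939125 = 0.2934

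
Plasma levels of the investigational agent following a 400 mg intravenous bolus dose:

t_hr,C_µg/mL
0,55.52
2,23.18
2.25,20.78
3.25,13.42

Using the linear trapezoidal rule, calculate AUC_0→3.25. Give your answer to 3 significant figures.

Trapezoidal AUC_0→3.25:
  [0→2]: (55.52+23.18)/2 × 2 = 78.7
  [2→2.25]: (23.18+20.78)/2 × 0.25 = 5.495
  [2.25→3.25]: (20.78+13.42)/2 × 1 = 17.1
  Sum = 101.295 µg/mL·hr

AUC = 101 µg/mL·hr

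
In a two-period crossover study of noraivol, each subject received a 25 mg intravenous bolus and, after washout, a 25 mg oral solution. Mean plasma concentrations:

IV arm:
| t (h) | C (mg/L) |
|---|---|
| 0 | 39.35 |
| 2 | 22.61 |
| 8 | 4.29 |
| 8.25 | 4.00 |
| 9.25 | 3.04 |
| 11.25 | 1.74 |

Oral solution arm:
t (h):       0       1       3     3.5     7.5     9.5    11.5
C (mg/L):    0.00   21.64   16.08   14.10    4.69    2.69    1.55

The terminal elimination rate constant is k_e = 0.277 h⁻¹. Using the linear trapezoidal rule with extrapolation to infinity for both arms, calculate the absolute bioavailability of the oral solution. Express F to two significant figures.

F = 0.70

Trapezoidal AUC_0→11.25 (IV):
  [0→2]: (39.35+22.61)/2 × 2 = 61.96
  [2→8]: (22.61+4.29)/2 × 6 = 80.7
  [8→8.25]: (4.29+4.00)/2 × 0.25 = 1.03625
  [8.25→9.25]: (4.00+3.04)/2 × 1 = 3.52
  [9.25→11.25]: (3.04+1.74)/2 × 2 = 4.78
  Sum = 151.99625 mg/L·h
IV tail: 1.74/0.277 = 6.282; AUC_iv,0→∞ = 151.99625 + 6.282 = 158.27825 mg/L·h
Trapezoidal AUC_0→11.5 (oral solution):
  [0→1]: (0.00+21.64)/2 × 1 = 10.82
  [1→3]: (21.64+16.08)/2 × 2 = 37.72
  [3→3.5]: (16.08+14.10)/2 × 0.5 = 7.545
  [3.5→7.5]: (14.10+4.69)/2 × 4 = 37.58
  [7.5→9.5]: (4.69+2.69)/2 × 2 = 7.38
  [9.5→11.5]: (2.69+1.55)/2 × 2 = 4.24
  Sum = 105.285 mg/L·h
oral solution tail: 1.55/0.277 = 5.596; AUC_ev,0→∞ = 105.285 + 5.596 = 110.881 mg/L·h
F = (AUC_ev/D_ev)/(AUC_iv/D_iv) = (110.881/25)/(158.27825/25) = 4.43524/6.33113 = 0.7005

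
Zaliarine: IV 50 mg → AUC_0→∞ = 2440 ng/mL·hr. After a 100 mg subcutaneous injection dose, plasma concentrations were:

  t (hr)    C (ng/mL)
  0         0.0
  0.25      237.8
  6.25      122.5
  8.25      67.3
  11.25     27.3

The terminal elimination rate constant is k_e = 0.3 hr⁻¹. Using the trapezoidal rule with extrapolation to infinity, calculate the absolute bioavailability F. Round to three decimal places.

F = 0.314

Trapezoidal AUC_0→11.25 (subcutaneous injection):
  [0→0.25]: (0.0+237.8)/2 × 0.25 = 29.725
  [0.25→6.25]: (237.8+122.5)/2 × 6 = 1080.9
  [6.25→8.25]: (122.5+67.3)/2 × 2 = 189.8
  [8.25→11.25]: (67.3+27.3)/2 × 3 = 141.9
  Sum = 1442.325 ng/mL·hr
Tail: C_last/k_e = 27.3/0.3 = 91.000
AUC_0→∞ (subcutaneous injection) = 1442.325 + 91.000 = 1533.325 ng/mL·hr
F = (AUC_ev/D_ev)/(AUC_iv/D_iv) = (1533.325/100)/(2440/50) = 15.33325/48.8 = 0.3142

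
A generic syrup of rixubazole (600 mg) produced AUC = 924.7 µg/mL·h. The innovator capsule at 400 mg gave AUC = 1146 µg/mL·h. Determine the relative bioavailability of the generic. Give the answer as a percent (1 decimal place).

F_rel = 53.8%

F_rel = (AUC_test/D_test) / (AUC_ref/D_ref)
      = (924.7/600) / (1146/400)
      = 1.54117 / 2.865 = 0.5379 = 53.79%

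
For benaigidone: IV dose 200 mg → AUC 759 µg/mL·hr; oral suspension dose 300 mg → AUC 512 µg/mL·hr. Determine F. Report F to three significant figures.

F = (AUC_ev / D_ev) / (AUC_iv / D_iv)
  = (512/300) / (759/200)
  = 1.70667 / 3.795 = 0.4497

F = 0.450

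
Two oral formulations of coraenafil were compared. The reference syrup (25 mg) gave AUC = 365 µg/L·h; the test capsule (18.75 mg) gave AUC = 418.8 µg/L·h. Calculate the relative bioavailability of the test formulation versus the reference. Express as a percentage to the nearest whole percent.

F_rel = (AUC_test/D_test) / (AUC_ref/D_ref)
      = (418.8/18.75) / (365/25)
      = 22.336 / 14.6 = 1.5299 = 152.99%

F_rel = 153%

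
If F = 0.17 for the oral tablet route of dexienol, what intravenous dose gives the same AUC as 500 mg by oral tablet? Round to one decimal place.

Systemic exposure from an extravascular dose = F × D_ev, so the equivalent IV dose is F × D_ev.
D_iv = F × D_ev = 0.17 × 500 = 85 mg

D_iv = 85.0 mg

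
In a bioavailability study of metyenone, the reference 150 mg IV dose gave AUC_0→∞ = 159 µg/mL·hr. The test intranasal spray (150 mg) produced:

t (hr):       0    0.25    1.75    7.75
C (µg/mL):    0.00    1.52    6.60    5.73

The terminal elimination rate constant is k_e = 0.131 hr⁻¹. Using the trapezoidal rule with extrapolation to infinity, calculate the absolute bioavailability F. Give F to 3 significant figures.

F = 0.547

Trapezoidal AUC_0→7.75 (intranasal spray):
  [0→0.25]: (0.00+1.52)/2 × 0.25 = 0.19
  [0.25→1.75]: (1.52+6.60)/2 × 1.5 = 6.09
  [1.75→7.75]: (6.60+5.73)/2 × 6 = 36.99
  Sum = 43.27 µg/mL·hr
Tail: C_last/k_e = 5.73/0.131 = 43.740
AUC_0→∞ (intranasal spray) = 43.27 + 43.740 = 87.01 µg/mL·hr
F = (AUC_ev/D_ev)/(AUC_iv/D_iv) = (87.01/150)/(159/150) = 0.580067/1.06 = 0.5472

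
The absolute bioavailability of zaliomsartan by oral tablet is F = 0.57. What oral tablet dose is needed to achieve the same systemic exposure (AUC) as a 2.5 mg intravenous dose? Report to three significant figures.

D_oral = 4.39 mg

For equal systemic exposure: F × D_ev = D_iv
D_ev = D_iv / F = 2.5 / 0.57 = 4.38596 mg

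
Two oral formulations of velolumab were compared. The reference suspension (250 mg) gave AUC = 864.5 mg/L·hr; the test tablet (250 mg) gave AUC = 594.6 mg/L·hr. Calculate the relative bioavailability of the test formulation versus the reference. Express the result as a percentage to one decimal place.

F_rel = 68.8%

F_rel = (AUC_test/D_test) / (AUC_ref/D_ref)
      = (594.6/250) / (864.5/250)
      = 2.3784 / 3.458 = 0.6878 = 68.78%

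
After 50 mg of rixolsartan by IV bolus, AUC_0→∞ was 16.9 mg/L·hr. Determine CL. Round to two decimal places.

CL = 2.96 L/hr

CL = Dose_iv / AUC_0→∞
   = 50 / 16.9 = 2.95858 L/hr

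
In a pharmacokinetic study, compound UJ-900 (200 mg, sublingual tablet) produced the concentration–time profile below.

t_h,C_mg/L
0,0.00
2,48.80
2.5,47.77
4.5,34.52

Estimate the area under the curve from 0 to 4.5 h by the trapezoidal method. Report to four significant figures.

Trapezoidal AUC_0→4.5:
  [0→2]: (0.00+48.80)/2 × 2 = 48.8
  [2→2.5]: (48.80+47.77)/2 × 0.5 = 24.1425
  [2.5→4.5]: (47.77+34.52)/2 × 2 = 82.29
  Sum = 155.2325 mg/L·h

AUC = 155.2 mg/L·h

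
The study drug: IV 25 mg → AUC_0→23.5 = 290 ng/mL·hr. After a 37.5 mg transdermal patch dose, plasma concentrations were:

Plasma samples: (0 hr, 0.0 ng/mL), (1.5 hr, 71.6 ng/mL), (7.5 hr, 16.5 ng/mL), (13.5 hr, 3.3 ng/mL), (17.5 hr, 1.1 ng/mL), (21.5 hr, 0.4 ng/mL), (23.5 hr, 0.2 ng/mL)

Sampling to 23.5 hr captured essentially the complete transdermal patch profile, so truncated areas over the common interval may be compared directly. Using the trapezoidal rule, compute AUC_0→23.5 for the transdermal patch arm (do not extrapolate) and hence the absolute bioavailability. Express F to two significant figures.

F = 0.90

Trapezoidal AUC_0→23.5 (transdermal patch):
  [0→1.5]: (0.0+71.6)/2 × 1.5 = 53.7
  [1.5→7.5]: (71.6+16.5)/2 × 6 = 264.3
  [7.5→13.5]: (16.5+3.3)/2 × 6 = 59.4
  [13.5→17.5]: (3.3+1.1)/2 × 4 = 8.8
  [17.5→21.5]: (1.1+0.4)/2 × 4 = 3.0
  [21.5→23.5]: (0.4+0.2)/2 × 2 = 0.6
  Sum = 389.8 ng/mL·hr
F = (AUC_ev/D_ev)/(AUC_iv/D_iv) = (389.8/37.5)/(290/25) = 10.3947/11.6 = 0.8961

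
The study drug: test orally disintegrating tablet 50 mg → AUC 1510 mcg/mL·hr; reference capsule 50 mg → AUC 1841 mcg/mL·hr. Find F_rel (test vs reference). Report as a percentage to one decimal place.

F_rel = 82.0%

F_rel = (AUC_test/D_test) / (AUC_ref/D_ref)
      = (1510/50) / (1841/50)
      = 30.2 / 36.82 = 0.8202 = 82.02%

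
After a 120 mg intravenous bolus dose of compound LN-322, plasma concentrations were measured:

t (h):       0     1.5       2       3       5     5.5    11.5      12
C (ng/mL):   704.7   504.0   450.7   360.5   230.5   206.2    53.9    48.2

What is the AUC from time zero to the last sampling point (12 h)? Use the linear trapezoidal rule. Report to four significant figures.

AUC = 3057 ng/mL·h

Trapezoidal AUC_0→12:
  [0→1.5]: (704.7+504.0)/2 × 1.5 = 906.525
  [1.5→2]: (504.0+450.7)/2 × 0.5 = 238.675
  [2→3]: (450.7+360.5)/2 × 1 = 405.6
  [3→5]: (360.5+230.5)/2 × 2 = 591.0
  [5→5.5]: (230.5+206.2)/2 × 0.5 = 109.175
  [5.5→11.5]: (206.2+53.9)/2 × 6 = 780.3
  [11.5→12]: (53.9+48.2)/2 × 0.5 = 25.525
  Sum = 3056.8 ng/mL·h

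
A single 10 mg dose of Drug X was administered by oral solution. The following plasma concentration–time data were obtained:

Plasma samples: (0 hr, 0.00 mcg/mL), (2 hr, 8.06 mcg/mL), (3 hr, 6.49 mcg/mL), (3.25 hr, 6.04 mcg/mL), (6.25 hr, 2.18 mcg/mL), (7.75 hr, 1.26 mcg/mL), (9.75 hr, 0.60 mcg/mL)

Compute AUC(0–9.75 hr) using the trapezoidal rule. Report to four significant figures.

Trapezoidal AUC_0→9.75:
  [0→2]: (0.00+8.06)/2 × 2 = 8.06
  [2→3]: (8.06+6.49)/2 × 1 = 7.275
  [3→3.25]: (6.49+6.04)/2 × 0.25 = 1.56625
  [3.25→6.25]: (6.04+2.18)/2 × 3 = 12.33
  [6.25→7.75]: (2.18+1.26)/2 × 1.5 = 2.58
  [7.75→9.75]: (1.26+0.60)/2 × 2 = 1.86
  Sum = 33.67125 mcg/mL·hr

AUC = 33.67 mcg/mL·hr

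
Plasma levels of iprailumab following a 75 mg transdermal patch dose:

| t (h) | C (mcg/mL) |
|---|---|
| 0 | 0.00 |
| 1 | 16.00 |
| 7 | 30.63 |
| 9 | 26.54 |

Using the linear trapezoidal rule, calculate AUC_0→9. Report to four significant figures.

AUC = 205.1 mcg/mL·h

Trapezoidal AUC_0→9:
  [0→1]: (0.00+16.00)/2 × 1 = 8.0
  [1→7]: (16.00+30.63)/2 × 6 = 139.89
  [7→9]: (30.63+26.54)/2 × 2 = 57.17
  Sum = 205.06 mcg/mL·h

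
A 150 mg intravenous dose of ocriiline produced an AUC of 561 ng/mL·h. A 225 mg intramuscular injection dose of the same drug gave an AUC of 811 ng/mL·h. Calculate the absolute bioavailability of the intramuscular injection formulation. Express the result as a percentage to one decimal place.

F = (AUC_ev / D_ev) / (AUC_iv / D_iv)
  = (811/225) / (561/150)
  = 3.60444 / 3.74 = 0.9638
  = 96.38%

F = 96.4%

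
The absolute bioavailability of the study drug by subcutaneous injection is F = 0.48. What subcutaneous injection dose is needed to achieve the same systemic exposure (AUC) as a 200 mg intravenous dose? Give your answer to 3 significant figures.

For equal systemic exposure: F × D_ev = D_iv
D_ev = D_iv / F = 200 / 0.48 = 416.667 mg

D_subcutaneous = 417 mg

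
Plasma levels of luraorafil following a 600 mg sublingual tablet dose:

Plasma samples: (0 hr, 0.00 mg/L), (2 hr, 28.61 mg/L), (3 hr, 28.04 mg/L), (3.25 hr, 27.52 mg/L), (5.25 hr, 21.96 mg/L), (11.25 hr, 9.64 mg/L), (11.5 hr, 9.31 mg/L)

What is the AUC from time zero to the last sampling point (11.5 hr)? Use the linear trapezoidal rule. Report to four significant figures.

AUC = 210.5 mg/L·hr

Trapezoidal AUC_0→11.5:
  [0→2]: (0.00+28.61)/2 × 2 = 28.61
  [2→3]: (28.61+28.04)/2 × 1 = 28.325
  [3→3.25]: (28.04+27.52)/2 × 0.25 = 6.945
  [3.25→5.25]: (27.52+21.96)/2 × 2 = 49.48
  [5.25→11.25]: (21.96+9.64)/2 × 6 = 94.8
  [11.25→11.5]: (9.64+9.31)/2 × 0.25 = 2.36875
  Sum = 210.52875 mg/L·hr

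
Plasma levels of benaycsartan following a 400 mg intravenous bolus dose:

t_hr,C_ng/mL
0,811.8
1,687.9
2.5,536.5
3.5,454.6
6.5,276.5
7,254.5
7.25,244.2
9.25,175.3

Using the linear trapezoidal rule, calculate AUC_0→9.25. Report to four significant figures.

AUC = 3875 ng/mL·hr

Trapezoidal AUC_0→9.25:
  [0→1]: (811.8+687.9)/2 × 1 = 749.85
  [1→2.5]: (687.9+536.5)/2 × 1.5 = 918.3
  [2.5→3.5]: (536.5+454.6)/2 × 1 = 495.55
  [3.5→6.5]: (454.6+276.5)/2 × 3 = 1096.65
  [6.5→7]: (276.5+254.5)/2 × 0.5 = 132.75
  [7→7.25]: (254.5+244.2)/2 × 0.25 = 62.3375
  [7.25→9.25]: (244.2+175.3)/2 × 2 = 419.5
  Sum = 3874.9375 ng/mL·hr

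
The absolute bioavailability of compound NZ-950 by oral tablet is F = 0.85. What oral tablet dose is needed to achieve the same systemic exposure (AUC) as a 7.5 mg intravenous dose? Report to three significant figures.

D_oral = 8.82 mg

For equal systemic exposure: F × D_ev = D_iv
D_ev = D_iv / F = 7.5 / 0.85 = 8.82353 mg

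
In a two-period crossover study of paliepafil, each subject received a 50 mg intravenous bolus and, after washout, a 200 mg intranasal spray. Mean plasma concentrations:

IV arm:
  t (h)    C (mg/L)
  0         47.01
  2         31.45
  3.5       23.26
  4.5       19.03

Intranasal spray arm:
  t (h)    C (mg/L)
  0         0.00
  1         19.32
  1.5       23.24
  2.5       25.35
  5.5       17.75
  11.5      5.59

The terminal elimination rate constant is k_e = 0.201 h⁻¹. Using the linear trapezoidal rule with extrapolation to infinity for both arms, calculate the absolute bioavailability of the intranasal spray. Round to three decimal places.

Trapezoidal AUC_0→4.5 (IV):
  [0→2]: (47.01+31.45)/2 × 2 = 78.46
  [2→3.5]: (31.45+23.26)/2 × 1.5 = 41.0325
  [3.5→4.5]: (23.26+19.03)/2 × 1 = 21.145
  Sum = 140.6375 mg/L·h
IV tail: 19.03/0.201 = 94.677; AUC_iv,0→∞ = 140.6375 + 94.677 = 235.3145 mg/L·h
Trapezoidal AUC_0→11.5 (intranasal spray):
  [0→1]: (0.00+19.32)/2 × 1 = 9.66
  [1→1.5]: (19.32+23.24)/2 × 0.5 = 10.64
  [1.5→2.5]: (23.24+25.35)/2 × 1 = 24.295
  [2.5→5.5]: (25.35+17.75)/2 × 3 = 64.65
  [5.5→11.5]: (17.75+5.59)/2 × 6 = 70.02
  Sum = 179.265 mg/L·h
intranasal spray tail: 5.59/0.201 = 27.811; AUC_ev,0→∞ = 179.265 + 27.811 = 207.076 mg/L·h
F = (AUC_ev/D_ev)/(AUC_iv/D_iv) = (207.076/200)/(235.3145/50) = 1.03538/4.70629 = 0.2200

F = 0.220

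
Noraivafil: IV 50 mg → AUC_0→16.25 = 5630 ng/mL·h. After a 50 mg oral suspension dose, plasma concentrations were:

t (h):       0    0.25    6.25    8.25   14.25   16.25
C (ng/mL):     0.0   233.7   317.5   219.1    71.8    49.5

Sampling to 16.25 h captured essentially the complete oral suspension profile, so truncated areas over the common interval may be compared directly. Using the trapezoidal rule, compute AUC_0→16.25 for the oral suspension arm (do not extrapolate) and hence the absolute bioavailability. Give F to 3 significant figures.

F = 0.571

Trapezoidal AUC_0→16.25 (oral suspension):
  [0→0.25]: (0.0+233.7)/2 × 0.25 = 29.2125
  [0.25→6.25]: (233.7+317.5)/2 × 6 = 1653.6
  [6.25→8.25]: (317.5+219.1)/2 × 2 = 536.6
  [8.25→14.25]: (219.1+71.8)/2 × 6 = 872.7
  [14.25→16.25]: (71.8+49.5)/2 × 2 = 121.3
  Sum = 3213.4125 ng/mL·h
F = (AUC_ev/D_ev)/(AUC_iv/D_iv) = (3213.4125/50)/(5630/50) = 64.26825/112.6 = 0.5708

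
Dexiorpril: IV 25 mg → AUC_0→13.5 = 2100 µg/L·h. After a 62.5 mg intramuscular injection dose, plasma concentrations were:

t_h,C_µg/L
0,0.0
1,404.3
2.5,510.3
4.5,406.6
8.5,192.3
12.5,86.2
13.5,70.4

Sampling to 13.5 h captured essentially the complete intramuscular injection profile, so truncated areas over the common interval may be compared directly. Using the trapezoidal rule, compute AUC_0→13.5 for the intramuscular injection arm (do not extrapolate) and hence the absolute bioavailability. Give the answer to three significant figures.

F = 0.693

Trapezoidal AUC_0→13.5 (intramuscular injection):
  [0→1]: (0.0+404.3)/2 × 1 = 202.15
  [1→2.5]: (404.3+510.3)/2 × 1.5 = 685.95
  [2.5→4.5]: (510.3+406.6)/2 × 2 = 916.9
  [4.5→8.5]: (406.6+192.3)/2 × 4 = 1197.8
  [8.5→12.5]: (192.3+86.2)/2 × 4 = 557.0
  [12.5→13.5]: (86.2+70.4)/2 × 1 = 78.3
  Sum = 3638.1 µg/L·h
F = (AUC_ev/D_ev)/(AUC_iv/D_iv) = (3638.1/62.5)/(2100/25) = 58.2096/84 = 0.6930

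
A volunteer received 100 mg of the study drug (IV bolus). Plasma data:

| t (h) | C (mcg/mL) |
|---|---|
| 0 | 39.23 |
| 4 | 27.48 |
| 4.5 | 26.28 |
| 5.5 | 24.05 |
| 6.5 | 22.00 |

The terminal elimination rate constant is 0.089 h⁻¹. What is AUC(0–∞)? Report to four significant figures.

Trapezoidal AUC_0→6.5:
  [0→4]: (39.23+27.48)/2 × 4 = 133.42
  [4→4.5]: (27.48+26.28)/2 × 0.5 = 13.44
  [4.5→5.5]: (26.28+24.05)/2 × 1 = 25.165
  [5.5→6.5]: (24.05+22.00)/2 × 1 = 23.025
  Sum = 195.05 mcg/mL·h
Extrapolated tail: C_last / k_e = 22.00 / 0.089 = 247.191
AUC_0→∞ = 195.05 + 247.191 = 442.241 mcg/mL·h

AUC = 442.2 mcg/mL·h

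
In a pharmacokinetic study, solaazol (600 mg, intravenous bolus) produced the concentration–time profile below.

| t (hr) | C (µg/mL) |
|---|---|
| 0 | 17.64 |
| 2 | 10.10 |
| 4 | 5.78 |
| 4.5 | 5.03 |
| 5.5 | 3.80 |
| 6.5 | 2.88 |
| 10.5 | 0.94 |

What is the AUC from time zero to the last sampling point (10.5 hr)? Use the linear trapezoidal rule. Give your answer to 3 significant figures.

AUC = 61.7 µg/mL·hr

Trapezoidal AUC_0→10.5:
  [0→2]: (17.64+10.10)/2 × 2 = 27.74
  [2→4]: (10.10+5.78)/2 × 2 = 15.88
  [4→4.5]: (5.78+5.03)/2 × 0.5 = 2.7025
  [4.5→5.5]: (5.03+3.80)/2 × 1 = 4.415
  [5.5→6.5]: (3.80+2.88)/2 × 1 = 3.34
  [6.5→10.5]: (2.88+0.94)/2 × 4 = 7.64
  Sum = 61.7175 µg/mL·hr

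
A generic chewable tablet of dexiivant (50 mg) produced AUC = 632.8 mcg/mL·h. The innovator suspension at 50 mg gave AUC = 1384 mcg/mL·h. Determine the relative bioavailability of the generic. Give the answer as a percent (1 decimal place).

F_rel = (AUC_test/D_test) / (AUC_ref/D_ref)
      = (632.8/50) / (1384/50)
      = 12.656 / 27.68 = 0.4572 = 45.72%

F_rel = 45.7%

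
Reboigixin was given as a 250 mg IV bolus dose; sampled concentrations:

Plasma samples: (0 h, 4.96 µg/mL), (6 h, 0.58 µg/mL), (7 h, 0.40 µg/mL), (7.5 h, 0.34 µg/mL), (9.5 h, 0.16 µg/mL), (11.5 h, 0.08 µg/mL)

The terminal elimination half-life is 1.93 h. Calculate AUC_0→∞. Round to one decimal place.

AUC = 18.3 µg/mL·h

Trapezoidal AUC_0→11.5:
  [0→6]: (4.96+0.58)/2 × 6 = 16.62
  [6→7]: (0.58+0.40)/2 × 1 = 0.49
  [7→7.5]: (0.40+0.34)/2 × 0.5 = 0.185
  [7.5→9.5]: (0.34+0.16)/2 × 2 = 0.5
  [9.5→11.5]: (0.16+0.08)/2 × 2 = 0.24
  Sum = 18.035 µg/mL·h
k_e = ln2 / t½ = 0.693147 / 1.93 = 0.3591 h^-1
Extrapolated tail: C_last / k_e = 0.08 / 0.3591 = 0.223
AUC_0→∞ = 18.035 + 0.223 = 18.258 µg/mL·h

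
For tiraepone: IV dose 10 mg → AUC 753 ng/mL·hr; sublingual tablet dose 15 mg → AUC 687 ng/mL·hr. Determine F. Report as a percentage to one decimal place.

F = (AUC_ev / D_ev) / (AUC_iv / D_iv)
  = (687/15) / (753/10)
  = 45.8 / 75.3 = 0.6082
  = 60.82%

F = 60.8%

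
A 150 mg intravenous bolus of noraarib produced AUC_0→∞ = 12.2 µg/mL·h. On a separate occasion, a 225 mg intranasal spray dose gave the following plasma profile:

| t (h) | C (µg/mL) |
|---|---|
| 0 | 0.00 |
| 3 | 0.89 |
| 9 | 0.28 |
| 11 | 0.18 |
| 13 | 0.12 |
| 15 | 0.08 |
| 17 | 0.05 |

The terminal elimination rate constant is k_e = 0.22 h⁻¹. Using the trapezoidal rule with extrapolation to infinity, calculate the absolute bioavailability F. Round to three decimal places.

Trapezoidal AUC_0→17 (intranasal spray):
  [0→3]: (0.00+0.89)/2 × 3 = 1.335
  [3→9]: (0.89+0.28)/2 × 6 = 3.51
  [9→11]: (0.28+0.18)/2 × 2 = 0.46
  [11→13]: (0.18+0.12)/2 × 2 = 0.3
  [13→15]: (0.12+0.08)/2 × 2 = 0.2
  [15→17]: (0.08+0.05)/2 × 2 = 0.13
  Sum = 5.935 µg/mL·h
Tail: C_last/k_e = 0.05/0.22 = 0.227
AUC_0→∞ (intranasal spray) = 5.935 + 0.227 = 6.162 µg/mL·h
F = (AUC_ev/D_ev)/(AUC_iv/D_iv) = (6.162/225)/(12.2/150) = 0.0273867/0.0813333 = 0.3367

F = 0.337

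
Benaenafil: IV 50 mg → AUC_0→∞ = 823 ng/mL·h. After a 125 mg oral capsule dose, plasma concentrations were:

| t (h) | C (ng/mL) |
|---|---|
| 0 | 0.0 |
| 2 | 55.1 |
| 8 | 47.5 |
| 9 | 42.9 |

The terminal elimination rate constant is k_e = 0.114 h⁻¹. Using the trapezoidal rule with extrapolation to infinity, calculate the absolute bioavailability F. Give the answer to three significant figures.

F = 0.381

Trapezoidal AUC_0→9 (oral capsule):
  [0→2]: (0.0+55.1)/2 × 2 = 55.1
  [2→8]: (55.1+47.5)/2 × 6 = 307.8
  [8→9]: (47.5+42.9)/2 × 1 = 45.2
  Sum = 408.1 ng/mL·h
Tail: C_last/k_e = 42.9/0.114 = 376.316
AUC_0→∞ (oral capsule) = 408.1 + 376.316 = 784.416 ng/mL·h
F = (AUC_ev/D_ev)/(AUC_iv/D_iv) = (784.416/125)/(823/50) = 6.275328/16.46 = 0.3812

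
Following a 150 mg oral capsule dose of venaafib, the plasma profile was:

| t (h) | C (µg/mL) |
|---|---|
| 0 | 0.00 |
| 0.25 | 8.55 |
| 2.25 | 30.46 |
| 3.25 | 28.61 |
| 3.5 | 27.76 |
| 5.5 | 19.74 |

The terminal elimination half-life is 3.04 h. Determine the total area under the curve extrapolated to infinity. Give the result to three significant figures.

Trapezoidal AUC_0→5.5:
  [0→0.25]: (0.00+8.55)/2 × 0.25 = 1.06875
  [0.25→2.25]: (8.55+30.46)/2 × 2 = 39.01
  [2.25→3.25]: (30.46+28.61)/2 × 1 = 29.535
  [3.25→3.5]: (28.61+27.76)/2 × 0.25 = 7.04625
  [3.5→5.5]: (27.76+19.74)/2 × 2 = 47.5
  Sum = 124.16 µg/mL·h
k_e = ln2 / t½ = 0.693147 / 3.04 = 0.2280 h^-1
Extrapolated tail: C_last / k_e = 19.74 / 0.228 = 86.579
AUC_0→∞ = 124.16 + 86.579 = 210.739 µg/mL·h

AUC = 211 µg/mL·h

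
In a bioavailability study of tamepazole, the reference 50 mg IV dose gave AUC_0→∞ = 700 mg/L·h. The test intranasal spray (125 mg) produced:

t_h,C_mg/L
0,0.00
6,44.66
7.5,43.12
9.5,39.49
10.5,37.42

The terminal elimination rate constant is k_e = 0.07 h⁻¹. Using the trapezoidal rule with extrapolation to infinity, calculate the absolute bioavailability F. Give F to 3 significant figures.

F = 0.489

Trapezoidal AUC_0→10.5 (intranasal spray):
  [0→6]: (0.00+44.66)/2 × 6 = 133.98
  [6→7.5]: (44.66+43.12)/2 × 1.5 = 65.835
  [7.5→9.5]: (43.12+39.49)/2 × 2 = 82.61
  [9.5→10.5]: (39.49+37.42)/2 × 1 = 38.455
  Sum = 320.88 mg/L·h
Tail: C_last/k_e = 37.42/0.07 = 534.571
AUC_0→∞ (intranasal spray) = 320.88 + 534.571 = 855.451 mg/L·h
F = (AUC_ev/D_ev)/(AUC_iv/D_iv) = (855.451/125)/(700/50) = 6.843608/14 = 0.4888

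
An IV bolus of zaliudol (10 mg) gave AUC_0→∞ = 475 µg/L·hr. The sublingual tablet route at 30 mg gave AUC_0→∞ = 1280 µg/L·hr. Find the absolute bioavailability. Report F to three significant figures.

F = (AUC_ev / D_ev) / (AUC_iv / D_iv)
  = (1280/30) / (475/10)
  = 42.6667 / 47.5 = 0.8982

F = 0.898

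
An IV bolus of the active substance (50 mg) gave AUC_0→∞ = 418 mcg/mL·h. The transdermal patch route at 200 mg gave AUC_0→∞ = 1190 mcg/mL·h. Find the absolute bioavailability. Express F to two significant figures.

F = 0.71

F = (AUC_ev / D_ev) / (AUC_iv / D_iv)
  = (1190/200) / (418/50)
  = 5.95 / 8.36 = 0.7117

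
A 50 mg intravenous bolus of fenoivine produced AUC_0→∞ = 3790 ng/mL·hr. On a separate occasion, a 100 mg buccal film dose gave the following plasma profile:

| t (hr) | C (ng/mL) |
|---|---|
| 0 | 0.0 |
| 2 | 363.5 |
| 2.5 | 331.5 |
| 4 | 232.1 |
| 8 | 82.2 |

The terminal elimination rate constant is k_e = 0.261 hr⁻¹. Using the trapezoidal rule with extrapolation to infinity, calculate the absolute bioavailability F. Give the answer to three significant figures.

Trapezoidal AUC_0→8 (buccal film):
  [0→2]: (0.0+363.5)/2 × 2 = 363.5
  [2→2.5]: (363.5+331.5)/2 × 0.5 = 173.75
  [2.5→4]: (331.5+232.1)/2 × 1.5 = 422.7
  [4→8]: (232.1+82.2)/2 × 4 = 628.6
  Sum = 1588.55 ng/mL·hr
Tail: C_last/k_e = 82.2/0.261 = 314.943
AUC_0→∞ (buccal film) = 1588.55 + 314.943 = 1903.493 ng/mL·hr
F = (AUC_ev/D_ev)/(AUC_iv/D_iv) = (1903.493/100)/(3790/50) = 19.03493/75.8 = 0.2511

F = 0.251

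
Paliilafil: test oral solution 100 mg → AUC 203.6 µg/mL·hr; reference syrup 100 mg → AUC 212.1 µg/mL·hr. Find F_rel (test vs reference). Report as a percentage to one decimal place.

F_rel = 96.0%

F_rel = (AUC_test/D_test) / (AUC_ref/D_ref)
      = (203.6/100) / (212.1/100)
      = 2.036 / 2.121 = 0.9599 = 95.99%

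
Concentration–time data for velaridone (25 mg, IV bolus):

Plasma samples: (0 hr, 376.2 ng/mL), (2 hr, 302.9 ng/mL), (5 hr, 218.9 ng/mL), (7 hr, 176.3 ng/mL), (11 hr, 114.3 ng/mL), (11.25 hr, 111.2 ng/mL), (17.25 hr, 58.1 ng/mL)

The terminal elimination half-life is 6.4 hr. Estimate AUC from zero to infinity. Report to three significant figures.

Trapezoidal AUC_0→17.25:
  [0→2]: (376.2+302.9)/2 × 2 = 679.1
  [2→5]: (302.9+218.9)/2 × 3 = 782.7
  [5→7]: (218.9+176.3)/2 × 2 = 395.2
  [7→11]: (176.3+114.3)/2 × 4 = 581.2
  [11→11.25]: (114.3+111.2)/2 × 0.25 = 28.1875
  [11.25→17.25]: (111.2+58.1)/2 × 6 = 507.9
  Sum = 2974.2875 ng/mL·hr
k_e = ln2 / t½ = 0.693147 / 6.4 = 0.1083 hr^-1
Extrapolated tail: C_last / k_e = 58.1 / 0.1083 = 536.473
AUC_0→∞ = 2974.2875 + 536.473 = 3510.7605 ng/mL·hr

AUC = 3510 ng/mL·hr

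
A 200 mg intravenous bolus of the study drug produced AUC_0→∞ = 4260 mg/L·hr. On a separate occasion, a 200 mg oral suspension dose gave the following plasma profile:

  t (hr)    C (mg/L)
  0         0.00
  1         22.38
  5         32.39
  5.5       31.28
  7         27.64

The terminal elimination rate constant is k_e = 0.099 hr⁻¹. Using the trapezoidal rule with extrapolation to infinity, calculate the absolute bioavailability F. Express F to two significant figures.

F = 0.11

Trapezoidal AUC_0→7 (oral suspension):
  [0→1]: (0.00+22.38)/2 × 1 = 11.19
  [1→5]: (22.38+32.39)/2 × 4 = 109.54
  [5→5.5]: (32.39+31.28)/2 × 0.5 = 15.9175
  [5.5→7]: (31.28+27.64)/2 × 1.5 = 44.19
  Sum = 180.8375 mg/L·hr
Tail: C_last/k_e = 27.64/0.099 = 279.192
AUC_0→∞ (oral suspension) = 180.8375 + 279.192 = 460.0295 mg/L·hr
F = (AUC_ev/D_ev)/(AUC_iv/D_iv) = (460.0295/200)/(4260/200) = 2.3001475/21.3 = 0.1080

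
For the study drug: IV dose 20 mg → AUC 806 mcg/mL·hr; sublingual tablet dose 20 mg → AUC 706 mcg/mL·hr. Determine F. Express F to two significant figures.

F = 0.88

F = (AUC_ev / D_ev) / (AUC_iv / D_iv)
  = (706/20) / (806/20)
  = 35.3 / 40.3 = 0.8759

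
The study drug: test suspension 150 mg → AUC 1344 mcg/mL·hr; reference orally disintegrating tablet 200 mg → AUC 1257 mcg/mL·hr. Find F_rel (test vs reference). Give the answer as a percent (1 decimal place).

F_rel = 142.6%

F_rel = (AUC_test/D_test) / (AUC_ref/D_ref)
      = (1344/150) / (1257/200)
      = 8.96 / 6.285 = 1.4256 = 142.56%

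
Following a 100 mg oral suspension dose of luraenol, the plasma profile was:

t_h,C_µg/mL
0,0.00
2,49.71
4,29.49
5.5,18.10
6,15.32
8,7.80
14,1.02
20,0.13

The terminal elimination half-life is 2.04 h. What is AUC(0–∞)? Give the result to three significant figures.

Trapezoidal AUC_0→20:
  [0→2]: (0.00+49.71)/2 × 2 = 49.71
  [2→4]: (49.71+29.49)/2 × 2 = 79.2
  [4→5.5]: (29.49+18.10)/2 × 1.5 = 35.6925
  [5.5→6]: (18.10+15.32)/2 × 0.5 = 8.355
  [6→8]: (15.32+7.80)/2 × 2 = 23.12
  [8→14]: (7.80+1.02)/2 × 6 = 26.46
  [14→20]: (1.02+0.13)/2 × 6 = 3.45
  Sum = 225.9875 µg/mL·h
k_e = ln2 / t½ = 0.693147 / 2.04 = 0.3398 h^-1
Extrapolated tail: C_last / k_e = 0.13 / 0.3398 = 0.383
AUC_0→∞ = 225.9875 + 0.383 = 226.3705 µg/mL·h

AUC = 226 µg/mL·h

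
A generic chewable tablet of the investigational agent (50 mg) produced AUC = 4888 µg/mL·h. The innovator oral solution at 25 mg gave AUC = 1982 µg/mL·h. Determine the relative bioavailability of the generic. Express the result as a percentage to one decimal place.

F_rel = 123.3%

F_rel = (AUC_test/D_test) / (AUC_ref/D_ref)
      = (4888/50) / (1982/25)
      = 97.76 / 79.28 = 1.2331 = 123.31%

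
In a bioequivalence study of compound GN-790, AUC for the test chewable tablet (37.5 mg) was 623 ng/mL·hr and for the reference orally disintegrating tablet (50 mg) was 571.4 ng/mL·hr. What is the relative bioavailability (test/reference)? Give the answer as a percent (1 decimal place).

F_rel = (AUC_test/D_test) / (AUC_ref/D_ref)
      = (623/37.5) / (571.4/50)
      = 16.6133 / 11.428 = 1.4537 = 145.37%

F_rel = 145.4%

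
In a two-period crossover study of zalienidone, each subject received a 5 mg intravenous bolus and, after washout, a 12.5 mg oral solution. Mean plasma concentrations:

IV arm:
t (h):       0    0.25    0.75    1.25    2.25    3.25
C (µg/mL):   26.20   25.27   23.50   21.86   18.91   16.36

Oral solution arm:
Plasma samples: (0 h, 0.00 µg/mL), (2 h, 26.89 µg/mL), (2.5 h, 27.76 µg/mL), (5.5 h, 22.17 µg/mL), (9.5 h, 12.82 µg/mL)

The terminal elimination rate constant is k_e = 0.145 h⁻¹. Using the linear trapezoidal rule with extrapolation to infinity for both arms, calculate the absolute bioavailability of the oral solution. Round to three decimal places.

Trapezoidal AUC_0→3.25 (IV):
  [0→0.25]: (26.20+25.27)/2 × 0.25 = 6.43375
  [0.25→0.75]: (25.27+23.50)/2 × 0.5 = 12.1925
  [0.75→1.25]: (23.50+21.86)/2 × 0.5 = 11.34
  [1.25→2.25]: (21.86+18.91)/2 × 1 = 20.385
  [2.25→3.25]: (18.91+16.36)/2 × 1 = 17.635
  Sum = 67.98625 µg/mL·h
IV tail: 16.36/0.145 = 112.828; AUC_iv,0→∞ = 67.98625 + 112.828 = 180.81425 µg/mL·h
Trapezoidal AUC_0→9.5 (oral solution):
  [0→2]: (0.00+26.89)/2 × 2 = 26.89
  [2→2.5]: (26.89+27.76)/2 × 0.5 = 13.6625
  [2.5→5.5]: (27.76+22.17)/2 × 3 = 74.895
  [5.5→9.5]: (22.17+12.82)/2 × 4 = 69.98
  Sum = 185.4275 µg/mL·h
oral solution tail: 12.82/0.145 = 88.414; AUC_ev,0→∞ = 185.4275 + 88.414 = 273.8415 µg/mL·h
F = (AUC_ev/D_ev)/(AUC_iv/D_iv) = (273.8415/12.5)/(180.81425/5) = 21.90732/36.16285 = 0.6058

F = 0.606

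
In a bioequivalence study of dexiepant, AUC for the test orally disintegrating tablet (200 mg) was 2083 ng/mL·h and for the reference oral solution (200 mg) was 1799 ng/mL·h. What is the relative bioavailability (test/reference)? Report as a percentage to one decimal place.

F_rel = 115.8%

F_rel = (AUC_test/D_test) / (AUC_ref/D_ref)
      = (2083/200) / (1799/200)
      = 10.415 / 8.995 = 1.1579 = 115.79%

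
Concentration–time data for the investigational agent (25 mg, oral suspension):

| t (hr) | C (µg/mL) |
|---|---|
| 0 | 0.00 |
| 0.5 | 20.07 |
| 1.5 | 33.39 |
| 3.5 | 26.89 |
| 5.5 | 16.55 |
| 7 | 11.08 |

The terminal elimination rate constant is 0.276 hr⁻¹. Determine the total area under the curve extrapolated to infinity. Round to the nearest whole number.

AUC = 196 µg/mL·hr

Trapezoidal AUC_0→7:
  [0→0.5]: (0.00+20.07)/2 × 0.5 = 5.0175
  [0.5→1.5]: (20.07+33.39)/2 × 1 = 26.73
  [1.5→3.5]: (33.39+26.89)/2 × 2 = 60.28
  [3.5→5.5]: (26.89+16.55)/2 × 2 = 43.44
  [5.5→7]: (16.55+11.08)/2 × 1.5 = 20.7225
  Sum = 156.19 µg/mL·hr
Extrapolated tail: C_last / k_e = 11.08 / 0.276 = 40.145
AUC_0→∞ = 156.19 + 40.145 = 196.335 µg/mL·hr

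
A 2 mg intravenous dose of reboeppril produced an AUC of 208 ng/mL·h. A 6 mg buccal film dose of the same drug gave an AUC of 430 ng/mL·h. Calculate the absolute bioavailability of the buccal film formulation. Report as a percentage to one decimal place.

F = 68.9%

F = (AUC_ev / D_ev) / (AUC_iv / D_iv)
  = (430/6) / (208/2)
  = 71.6667 / 104 = 0.6891
  = 68.91%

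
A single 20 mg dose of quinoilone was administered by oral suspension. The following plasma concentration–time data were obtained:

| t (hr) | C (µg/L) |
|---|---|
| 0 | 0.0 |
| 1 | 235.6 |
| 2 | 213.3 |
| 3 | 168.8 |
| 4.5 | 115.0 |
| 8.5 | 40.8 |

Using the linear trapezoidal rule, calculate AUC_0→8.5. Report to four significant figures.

Trapezoidal AUC_0→8.5:
  [0→1]: (0.0+235.6)/2 × 1 = 117.8
  [1→2]: (235.6+213.3)/2 × 1 = 224.45
  [2→3]: (213.3+168.8)/2 × 1 = 191.05
  [3→4.5]: (168.8+115.0)/2 × 1.5 = 212.85
  [4.5→8.5]: (115.0+40.8)/2 × 4 = 311.6
  Sum = 1057.75 µg/L·hr

AUC = 1058 µg/L·hr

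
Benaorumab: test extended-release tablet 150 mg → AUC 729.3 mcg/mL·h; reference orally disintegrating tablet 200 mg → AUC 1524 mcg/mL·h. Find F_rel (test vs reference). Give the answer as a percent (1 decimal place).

F_rel = 63.8%

F_rel = (AUC_test/D_test) / (AUC_ref/D_ref)
      = (729.3/150) / (1524/200)
      = 4.862 / 7.62 = 0.6381 = 63.81%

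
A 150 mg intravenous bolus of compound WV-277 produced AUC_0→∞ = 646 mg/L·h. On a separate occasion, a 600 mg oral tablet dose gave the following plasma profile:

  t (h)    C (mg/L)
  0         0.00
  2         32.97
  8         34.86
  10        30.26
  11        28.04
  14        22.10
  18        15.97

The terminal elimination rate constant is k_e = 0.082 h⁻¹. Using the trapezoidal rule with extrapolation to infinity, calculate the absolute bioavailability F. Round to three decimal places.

Trapezoidal AUC_0→18 (oral tablet):
  [0→2]: (0.00+32.97)/2 × 2 = 32.97
  [2→8]: (32.97+34.86)/2 × 6 = 203.49
  [8→10]: (34.86+30.26)/2 × 2 = 65.12
  [10→11]: (30.26+28.04)/2 × 1 = 29.15
  [11→14]: (28.04+22.10)/2 × 3 = 75.21
  [14→18]: (22.10+15.97)/2 × 4 = 76.14
  Sum = 482.08 mg/L·h
Tail: C_last/k_e = 15.97/0.082 = 194.756
AUC_0→∞ (oral tablet) = 482.08 + 194.756 = 676.836 mg/L·h
F = (AUC_ev/D_ev)/(AUC_iv/D_iv) = (676.836/600)/(646/150) = 1.12806/4.30667 = 0.2619

F = 0.262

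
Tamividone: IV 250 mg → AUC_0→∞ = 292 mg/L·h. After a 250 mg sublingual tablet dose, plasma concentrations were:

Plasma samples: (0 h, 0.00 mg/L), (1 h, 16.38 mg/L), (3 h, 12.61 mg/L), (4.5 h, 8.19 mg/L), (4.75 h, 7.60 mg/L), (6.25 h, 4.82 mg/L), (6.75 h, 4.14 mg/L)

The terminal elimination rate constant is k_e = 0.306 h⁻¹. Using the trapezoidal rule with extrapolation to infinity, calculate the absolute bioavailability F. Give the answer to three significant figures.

Trapezoidal AUC_0→6.75 (sublingual tablet):
  [0→1]: (0.00+16.38)/2 × 1 = 8.19
  [1→3]: (16.38+12.61)/2 × 2 = 28.99
  [3→4.5]: (12.61+8.19)/2 × 1.5 = 15.6
  [4.5→4.75]: (8.19+7.60)/2 × 0.25 = 1.97375
  [4.75→6.25]: (7.60+4.82)/2 × 1.5 = 9.315
  [6.25→6.75]: (4.82+4.14)/2 × 0.5 = 2.24
  Sum = 66.30875 mg/L·h
Tail: C_last/k_e = 4.14/0.306 = 13.529
AUC_0→∞ (sublingual tablet) = 66.30875 + 13.529 = 79.83775 mg/L·h
F = (AUC_ev/D_ev)/(AUC_iv/D_iv) = (79.83775/250)/(292/250) = 0.319351/1.168 = 0.2734

F = 0.273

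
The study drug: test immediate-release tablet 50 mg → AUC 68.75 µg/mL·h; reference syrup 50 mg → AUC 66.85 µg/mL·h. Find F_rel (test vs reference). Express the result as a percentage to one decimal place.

F_rel = (AUC_test/D_test) / (AUC_ref/D_ref)
      = (68.75/50) / (66.85/50)
      = 1.375 / 1.337 = 1.0284 = 102.84%

F_rel = 102.8%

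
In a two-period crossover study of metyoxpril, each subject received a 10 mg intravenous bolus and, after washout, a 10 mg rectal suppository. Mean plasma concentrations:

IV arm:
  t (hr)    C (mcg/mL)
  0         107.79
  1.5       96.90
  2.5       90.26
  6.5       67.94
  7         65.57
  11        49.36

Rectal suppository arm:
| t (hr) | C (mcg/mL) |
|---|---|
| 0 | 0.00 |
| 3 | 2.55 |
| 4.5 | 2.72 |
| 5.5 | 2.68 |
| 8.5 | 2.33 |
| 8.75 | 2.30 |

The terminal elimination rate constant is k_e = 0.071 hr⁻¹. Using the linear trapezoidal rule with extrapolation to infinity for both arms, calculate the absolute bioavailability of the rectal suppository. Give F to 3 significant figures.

Trapezoidal AUC_0→11 (IV):
  [0→1.5]: (107.79+96.90)/2 × 1.5 = 153.5175
  [1.5→2.5]: (96.90+90.26)/2 × 1 = 93.58
  [2.5→6.5]: (90.26+67.94)/2 × 4 = 316.4
  [6.5→7]: (67.94+65.57)/2 × 0.5 = 33.3775
  [7→11]: (65.57+49.36)/2 × 4 = 229.86
  Sum = 826.735 mcg/mL·hr
IV tail: 49.36/0.071 = 695.211; AUC_iv,0→∞ = 826.735 + 695.211 = 1521.946 mcg/mL·hr
Trapezoidal AUC_0→8.75 (rectal suppository):
  [0→3]: (0.00+2.55)/2 × 3 = 3.825
  [3→4.5]: (2.55+2.72)/2 × 1.5 = 3.9525
  [4.5→5.5]: (2.72+2.68)/2 × 1 = 2.7
  [5.5→8.5]: (2.68+2.33)/2 × 3 = 7.515
  [8.5→8.75]: (2.33+2.30)/2 × 0.25 = 0.57875
  Sum = 18.57125 mcg/mL·hr
rectal suppository tail: 2.30/0.071 = 32.394; AUC_ev,0→∞ = 18.57125 + 32.394 = 50.96525 mcg/mL·hr
F = (AUC_ev/D_ev)/(AUC_iv/D_iv) = (50.96525/10)/(1521.946/10) = 5.096525/152.1946 = 0.0335

F = 0.0335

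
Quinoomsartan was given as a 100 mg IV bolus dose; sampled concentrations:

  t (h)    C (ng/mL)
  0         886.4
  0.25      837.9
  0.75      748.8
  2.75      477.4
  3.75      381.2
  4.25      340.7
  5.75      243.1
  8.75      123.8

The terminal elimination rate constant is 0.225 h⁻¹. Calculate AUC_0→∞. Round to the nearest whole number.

Trapezoidal AUC_0→8.75:
  [0→0.25]: (886.4+837.9)/2 × 0.25 = 215.5375
  [0.25→0.75]: (837.9+748.8)/2 × 0.5 = 396.675
  [0.75→2.75]: (748.8+477.4)/2 × 2 = 1226.2
  [2.75→3.75]: (477.4+381.2)/2 × 1 = 429.3
  [3.75→4.25]: (381.2+340.7)/2 × 0.5 = 180.475
  [4.25→5.75]: (340.7+243.1)/2 × 1.5 = 437.85
  [5.75→8.75]: (243.1+123.8)/2 × 3 = 550.35
  Sum = 3436.3875 ng/mL·h
Extrapolated tail: C_last / k_e = 123.8 / 0.225 = 550.222
AUC_0→∞ = 3436.3875 + 550.222 = 3986.6095 ng/mL·h

AUC = 3987 ng/mL·h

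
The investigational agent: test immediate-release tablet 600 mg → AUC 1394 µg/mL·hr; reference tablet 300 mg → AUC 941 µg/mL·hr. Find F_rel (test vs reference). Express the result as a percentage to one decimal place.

F_rel = (AUC_test/D_test) / (AUC_ref/D_ref)
      = (1394/600) / (941/300)
      = 2.32333 / 3.13667 = 0.7407 = 74.07%

F_rel = 74.1%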